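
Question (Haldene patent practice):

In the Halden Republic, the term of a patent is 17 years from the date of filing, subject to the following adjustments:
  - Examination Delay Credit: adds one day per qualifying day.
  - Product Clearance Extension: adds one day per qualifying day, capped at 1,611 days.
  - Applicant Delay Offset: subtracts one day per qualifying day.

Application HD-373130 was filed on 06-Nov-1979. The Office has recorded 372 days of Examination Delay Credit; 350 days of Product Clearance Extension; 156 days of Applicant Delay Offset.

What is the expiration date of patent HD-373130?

Base term: filing date + 17 years → 6 November 1996.
Examination Delay Credit: +372 days → 13 November 1997.
Product Clearance Extension: 350 days (within the 1611-day cap) → +350 days → 29 October 1998.
Applicant Delay Offset: −156 days → 26 May 1998.

1998-05-26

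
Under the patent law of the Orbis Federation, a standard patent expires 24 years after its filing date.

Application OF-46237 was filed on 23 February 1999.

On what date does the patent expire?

Filing date + 24 years → 23 February 2023.

2023-02-23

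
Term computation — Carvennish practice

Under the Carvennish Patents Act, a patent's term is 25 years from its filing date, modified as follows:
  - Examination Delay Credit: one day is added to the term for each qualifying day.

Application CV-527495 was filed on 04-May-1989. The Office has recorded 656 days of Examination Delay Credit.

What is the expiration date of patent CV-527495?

Base term: filing date + 25 years → 4 May 2014.
Examination Delay Credit: +656 days → 19 February 2016.

2016-02-19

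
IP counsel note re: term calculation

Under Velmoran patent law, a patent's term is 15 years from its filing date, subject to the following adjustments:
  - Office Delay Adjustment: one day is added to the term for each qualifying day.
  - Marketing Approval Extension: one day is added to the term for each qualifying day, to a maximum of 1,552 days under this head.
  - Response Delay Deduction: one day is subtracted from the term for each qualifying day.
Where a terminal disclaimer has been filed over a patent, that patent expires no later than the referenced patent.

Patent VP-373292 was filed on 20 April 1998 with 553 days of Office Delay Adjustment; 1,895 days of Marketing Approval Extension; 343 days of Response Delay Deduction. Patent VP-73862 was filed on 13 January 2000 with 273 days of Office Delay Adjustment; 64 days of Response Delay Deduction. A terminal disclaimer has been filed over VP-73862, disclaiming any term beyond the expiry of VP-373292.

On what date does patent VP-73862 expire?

Natural term of VP-73862:
  Base: filing + 15 years → 13 January 2015.
  Office Delay Adjustment: +273 days → 13 October 2015.
  Response Delay Deduction: −64 days → 10 August 2015.
Expiry of referenced patent VP-373292:
  Base: filing + 15 years → 20 April 2013.
  Office Delay Adjustment: +553 days → 25 October 2014.
  Marketing Approval Extension: 1895 days claimed exceeds the 1552-day cap, so +1552 days → 24 January 2019.
  Response Delay Deduction: −343 days → 15 February 2018.
Terminal disclaimer: VP-73862 expires on the earlier of 10 August 2015 and 15 February 2018.

2015-08-10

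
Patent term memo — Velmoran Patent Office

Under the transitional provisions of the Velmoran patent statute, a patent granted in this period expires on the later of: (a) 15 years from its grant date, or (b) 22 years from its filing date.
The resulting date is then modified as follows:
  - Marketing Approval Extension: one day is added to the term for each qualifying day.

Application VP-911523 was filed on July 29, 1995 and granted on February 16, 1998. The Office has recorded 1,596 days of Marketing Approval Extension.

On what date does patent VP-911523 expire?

2021-12-11

(a) grant + 15 years → 16 February 2013.
(b) filing + 22 years → 29 July 2017.
Later of the two: 29 July 2017.
Marketing Approval Extension: +1596 days → 11 December 2021.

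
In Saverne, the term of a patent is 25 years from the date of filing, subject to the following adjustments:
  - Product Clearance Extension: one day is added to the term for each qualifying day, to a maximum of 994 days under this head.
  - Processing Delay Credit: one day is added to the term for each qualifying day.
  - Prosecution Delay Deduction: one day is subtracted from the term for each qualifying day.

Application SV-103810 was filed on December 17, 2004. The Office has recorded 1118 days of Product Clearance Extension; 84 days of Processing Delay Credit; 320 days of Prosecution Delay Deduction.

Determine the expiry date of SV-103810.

Base term: filing date + 25 years → 17 December 2029.
Product Clearance Extension: 1118 days claimed exceeds the 994-day cap, so +994 days → 6 September 2032.
Processing Delay Credit: +84 days → 29 November 2032.
Prosecution Delay Deduction: −320 days → 14 January 2032.

2032-01-14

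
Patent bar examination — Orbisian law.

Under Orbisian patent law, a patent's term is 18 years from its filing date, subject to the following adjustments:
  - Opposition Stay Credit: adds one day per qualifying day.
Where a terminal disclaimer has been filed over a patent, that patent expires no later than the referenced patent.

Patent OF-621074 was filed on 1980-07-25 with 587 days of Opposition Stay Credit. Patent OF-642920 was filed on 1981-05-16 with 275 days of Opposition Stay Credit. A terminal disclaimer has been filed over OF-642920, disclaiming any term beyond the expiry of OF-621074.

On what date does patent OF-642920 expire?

February 15, 2000

Natural term of OF-642920:
  Base: filing + 18 years → 16 May 1999.
  Opposition Stay Credit: +275 days → 15 February 2000.
Expiry of referenced patent OF-621074:
  Base: filing + 18 years → 25 July 1998.
  Opposition Stay Credit: +587 days → 3 March 2000.
Terminal disclaimer: OF-642920 expires on the earlier of 15 February 2000 and 3 March 2000.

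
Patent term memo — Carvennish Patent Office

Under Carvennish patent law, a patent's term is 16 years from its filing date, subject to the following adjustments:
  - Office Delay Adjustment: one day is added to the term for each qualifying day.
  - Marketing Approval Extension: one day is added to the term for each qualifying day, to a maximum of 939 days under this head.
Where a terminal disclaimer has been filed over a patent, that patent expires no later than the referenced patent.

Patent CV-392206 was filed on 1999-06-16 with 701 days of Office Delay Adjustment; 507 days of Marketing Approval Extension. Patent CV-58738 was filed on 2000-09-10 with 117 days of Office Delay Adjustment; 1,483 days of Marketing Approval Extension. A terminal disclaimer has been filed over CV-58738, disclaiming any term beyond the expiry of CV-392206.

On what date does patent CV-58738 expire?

2018-10-06

Natural term of CV-58738:
  Base: filing + 16 years → 10 September 2016.
  Office Delay Adjustment: +117 days → 5 January 2017.
  Marketing Approval Extension: 1483 days claimed exceeds the 939-day cap, so +939 days → 2 August 2019.
Expiry of referenced patent CV-392206:
  Base: filing + 16 years → 16 June 2015.
  Office Delay Adjustment: +701 days → 17 May 2017.
  Marketing Approval Extension: 507 days (within the 939-day cap) → +507 days → 6 October 2018.
Terminal disclaimer: CV-58738 expires on the earlier of 2 August 2019 and 6 October 2018.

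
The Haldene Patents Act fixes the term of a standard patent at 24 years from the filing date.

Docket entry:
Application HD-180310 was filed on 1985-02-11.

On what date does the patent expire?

2009-02-11

Filing date + 24 years → 11 February 2009.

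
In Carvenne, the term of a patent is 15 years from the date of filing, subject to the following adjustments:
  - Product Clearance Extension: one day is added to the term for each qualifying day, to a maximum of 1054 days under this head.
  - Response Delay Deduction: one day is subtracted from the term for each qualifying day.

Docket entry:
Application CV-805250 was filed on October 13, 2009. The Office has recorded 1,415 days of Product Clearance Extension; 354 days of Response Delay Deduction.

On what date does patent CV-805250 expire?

Base term: filing date + 15 years → 13 October 2024.
Product Clearance Extension: 1415 days claimed exceeds the 1054-day cap, so +1054 days → 2 September 2027.
Response Delay Deduction: −354 days → 13 September 2026.

2026-09-13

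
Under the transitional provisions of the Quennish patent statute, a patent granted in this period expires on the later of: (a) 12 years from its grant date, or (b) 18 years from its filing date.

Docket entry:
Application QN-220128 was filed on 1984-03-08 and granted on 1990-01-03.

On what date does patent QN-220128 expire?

(a) grant + 12 years → 3 January 2002.
(b) filing + 18 years → 8 March 2002.
Later of the two: 8 March 2002.

March 8, 2002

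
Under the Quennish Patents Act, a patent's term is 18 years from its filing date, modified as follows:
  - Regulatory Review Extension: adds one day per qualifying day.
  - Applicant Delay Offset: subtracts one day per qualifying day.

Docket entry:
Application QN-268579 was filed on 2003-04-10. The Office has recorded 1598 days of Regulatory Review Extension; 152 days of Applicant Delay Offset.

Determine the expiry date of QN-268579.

Base term: filing date + 18 years → 10 April 2021.
Regulatory Review Extension: +1598 days → 25 August 2025.
Applicant Delay Offset: −152 days → 26 March 2025.

March 26, 2025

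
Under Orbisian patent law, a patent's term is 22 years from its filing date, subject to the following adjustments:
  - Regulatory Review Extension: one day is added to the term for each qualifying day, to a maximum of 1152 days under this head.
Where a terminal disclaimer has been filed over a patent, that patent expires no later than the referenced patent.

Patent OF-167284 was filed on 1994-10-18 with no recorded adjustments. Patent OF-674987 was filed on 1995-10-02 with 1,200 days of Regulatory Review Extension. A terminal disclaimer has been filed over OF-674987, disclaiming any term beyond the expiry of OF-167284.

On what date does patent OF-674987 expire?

Natural term of OF-674987:
  Base: filing + 22 years → 2 October 2017.
  Regulatory Review Extension: 1200 days claimed exceeds the 1152-day cap, so +1152 days → 27 November 2020.
Expiry of referenced patent OF-167284:
  Base: filing + 22 years → 18 October 2016.
Terminal disclaimer: OF-674987 expires on the earlier of 27 November 2020 and 18 October 2016.

October 18, 2016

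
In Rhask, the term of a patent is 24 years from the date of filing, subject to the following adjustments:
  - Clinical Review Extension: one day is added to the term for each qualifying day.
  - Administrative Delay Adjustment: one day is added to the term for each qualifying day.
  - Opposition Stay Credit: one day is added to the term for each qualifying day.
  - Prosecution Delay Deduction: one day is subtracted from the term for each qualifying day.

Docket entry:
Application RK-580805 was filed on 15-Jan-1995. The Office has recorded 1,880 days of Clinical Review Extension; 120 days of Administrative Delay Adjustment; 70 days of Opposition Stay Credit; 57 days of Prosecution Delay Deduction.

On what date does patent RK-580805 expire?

Base term: filing date + 24 years → 15 January 2019.
Clinical Review Extension: +1880 days → 9 March 2024.
Administrative Delay Adjustment: +120 days → 7 July 2024.
Opposition Stay Credit: +70 days → 15 September 2024.
Prosecution Delay Deduction: −57 days → 20 July 2024.

2024-07-20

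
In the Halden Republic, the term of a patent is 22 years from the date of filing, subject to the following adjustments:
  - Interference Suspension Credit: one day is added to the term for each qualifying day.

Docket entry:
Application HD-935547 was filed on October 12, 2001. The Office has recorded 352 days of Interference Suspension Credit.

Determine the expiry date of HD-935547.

2024-09-28

Base term: filing date + 22 years → 12 October 2023.
Interference Suspension Credit: +352 days → 28 September 2024.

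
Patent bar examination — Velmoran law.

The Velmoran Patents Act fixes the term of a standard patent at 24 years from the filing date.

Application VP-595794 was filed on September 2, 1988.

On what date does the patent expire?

September 2, 2012

Filing date + 24 years → 2 September 2012.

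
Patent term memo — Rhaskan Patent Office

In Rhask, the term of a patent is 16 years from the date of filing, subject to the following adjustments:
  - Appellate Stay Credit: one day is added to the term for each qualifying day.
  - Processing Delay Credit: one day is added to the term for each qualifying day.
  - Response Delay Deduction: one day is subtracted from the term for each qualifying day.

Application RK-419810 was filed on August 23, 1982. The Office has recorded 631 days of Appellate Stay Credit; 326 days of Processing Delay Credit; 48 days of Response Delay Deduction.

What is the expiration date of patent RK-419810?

February 17, 2001

Base term: filing date + 16 years → 23 August 1998.
Appellate Stay Credit: +631 days → 15 May 2000.
Processing Delay Credit: +326 days → 6 April 2001.
Response Delay Deduction: −48 days → 17 February 2001.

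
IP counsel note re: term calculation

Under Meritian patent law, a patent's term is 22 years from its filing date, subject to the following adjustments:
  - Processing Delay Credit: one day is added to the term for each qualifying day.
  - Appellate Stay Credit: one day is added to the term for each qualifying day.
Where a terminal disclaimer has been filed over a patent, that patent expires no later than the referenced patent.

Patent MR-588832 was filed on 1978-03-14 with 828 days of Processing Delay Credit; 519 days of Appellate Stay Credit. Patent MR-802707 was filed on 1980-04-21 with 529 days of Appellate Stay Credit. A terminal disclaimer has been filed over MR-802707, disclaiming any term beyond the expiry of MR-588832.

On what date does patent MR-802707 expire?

2003-10-02

Natural term of MR-802707:
  Base: filing + 22 years → 21 April 2002.
  Appellate Stay Credit: +529 days → 2 October 2003.
Expiry of referenced patent MR-588832:
  Base: filing + 22 years → 14 March 2000.
  Processing Delay Credit: +828 days → 20 June 2002.
  Appellate Stay Credit: +519 days → 21 November 2003.
Terminal disclaimer: MR-802707 expires on the earlier of 2 October 2003 and 21 November 2003.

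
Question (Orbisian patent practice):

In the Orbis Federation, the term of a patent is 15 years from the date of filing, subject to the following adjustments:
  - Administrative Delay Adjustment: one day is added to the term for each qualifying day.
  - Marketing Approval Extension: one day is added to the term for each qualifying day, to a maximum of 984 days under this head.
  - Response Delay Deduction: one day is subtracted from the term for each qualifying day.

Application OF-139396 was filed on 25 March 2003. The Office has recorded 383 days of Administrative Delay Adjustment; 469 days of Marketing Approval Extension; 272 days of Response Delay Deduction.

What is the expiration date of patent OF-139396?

Base term: filing date + 15 years → 25 March 2018.
Administrative Delay Adjustment: +383 days → 12 April 2019.
Marketing Approval Extension: 469 days (within the 984-day cap) → +469 days → 24 July 2020.
Response Delay Deduction: −272 days → 26 October 2019.

2019-10-26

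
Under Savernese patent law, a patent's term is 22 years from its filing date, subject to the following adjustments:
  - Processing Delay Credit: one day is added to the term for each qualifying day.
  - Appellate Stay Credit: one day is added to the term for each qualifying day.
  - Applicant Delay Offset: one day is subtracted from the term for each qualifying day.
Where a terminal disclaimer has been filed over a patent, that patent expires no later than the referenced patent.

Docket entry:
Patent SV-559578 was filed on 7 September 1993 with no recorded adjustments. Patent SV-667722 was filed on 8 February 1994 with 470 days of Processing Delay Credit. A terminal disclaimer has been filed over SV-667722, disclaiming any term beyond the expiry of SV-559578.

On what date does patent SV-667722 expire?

Natural term of SV-667722:
  Base: filing + 22 years → 8 February 2016.
  Processing Delay Credit: +470 days → 23 May 2017.
Expiry of referenced patent SV-559578:
  Base: filing + 22 years → 7 September 2015.
Terminal disclaimer: SV-667722 expires on the earlier of 23 May 2017 and 7 September 2015.

September 7, 2015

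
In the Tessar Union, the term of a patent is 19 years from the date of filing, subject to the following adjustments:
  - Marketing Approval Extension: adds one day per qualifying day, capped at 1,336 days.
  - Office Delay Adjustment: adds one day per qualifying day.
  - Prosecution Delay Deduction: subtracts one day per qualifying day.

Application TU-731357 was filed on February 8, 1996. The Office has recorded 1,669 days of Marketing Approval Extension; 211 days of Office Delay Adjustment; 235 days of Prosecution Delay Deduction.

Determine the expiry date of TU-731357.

September 12, 2018

Base term: filing date + 19 years → 8 February 2015.
Marketing Approval Extension: 1669 days claimed exceeds the 1336-day cap, so +1336 days → 6 October 2018.
Office Delay Adjustment: +211 days → 5 May 2019.
Prosecution Delay Deduction: −235 days → 12 September 2018.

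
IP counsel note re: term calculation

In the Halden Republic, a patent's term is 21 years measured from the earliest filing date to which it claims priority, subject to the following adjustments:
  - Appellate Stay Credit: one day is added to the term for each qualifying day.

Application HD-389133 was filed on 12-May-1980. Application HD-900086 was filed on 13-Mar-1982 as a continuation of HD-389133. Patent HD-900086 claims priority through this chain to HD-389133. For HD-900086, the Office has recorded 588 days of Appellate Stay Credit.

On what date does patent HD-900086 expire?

Earliest priority filing: 12 May 1980.
Base term: 12 May 1980 + 21 years → 12 May 2001.
Appellate Stay Credit: +588 days → 21 December 2002.

2002-12-21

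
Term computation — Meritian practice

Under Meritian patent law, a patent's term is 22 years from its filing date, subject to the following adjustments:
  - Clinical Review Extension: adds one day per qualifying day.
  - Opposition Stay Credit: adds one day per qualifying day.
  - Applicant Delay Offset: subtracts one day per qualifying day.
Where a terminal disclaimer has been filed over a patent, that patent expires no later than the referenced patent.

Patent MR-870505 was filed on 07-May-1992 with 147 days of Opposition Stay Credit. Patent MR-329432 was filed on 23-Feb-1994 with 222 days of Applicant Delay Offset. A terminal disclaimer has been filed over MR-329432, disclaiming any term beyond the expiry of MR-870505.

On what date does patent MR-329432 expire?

Natural term of MR-329432:
  Base: filing + 22 years → 23 February 2016.
  Applicant Delay Offset: −222 days → 16 July 2015.
Expiry of referenced patent MR-870505:
  Base: filing + 22 years → 7 May 2014.
  Opposition Stay Credit: +147 days → 1 October 2014.
Terminal disclaimer: MR-329432 expires on the earlier of 16 July 2015 and 1 October 2014.

2014-10-01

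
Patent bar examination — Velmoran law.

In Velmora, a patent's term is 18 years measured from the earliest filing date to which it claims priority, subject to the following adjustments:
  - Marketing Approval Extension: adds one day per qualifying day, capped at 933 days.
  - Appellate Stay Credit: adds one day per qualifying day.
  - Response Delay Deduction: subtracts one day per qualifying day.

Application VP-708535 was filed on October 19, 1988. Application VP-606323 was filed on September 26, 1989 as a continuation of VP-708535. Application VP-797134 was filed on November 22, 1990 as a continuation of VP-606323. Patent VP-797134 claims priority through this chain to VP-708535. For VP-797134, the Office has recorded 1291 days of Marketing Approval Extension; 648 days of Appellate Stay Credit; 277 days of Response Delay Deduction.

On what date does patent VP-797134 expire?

Earliest priority filing: 19 October 1988.
Base term: 19 October 1988 + 18 years → 19 October 2006.
Marketing Approval Extension: 1291 days claimed exceeds the 933-day cap, so +933 days → 9 May 2009.
Appellate Stay Credit: +648 days → 16 February 2011.
Response Delay Deduction: −277 days → 15 May 2010.

2010-05-15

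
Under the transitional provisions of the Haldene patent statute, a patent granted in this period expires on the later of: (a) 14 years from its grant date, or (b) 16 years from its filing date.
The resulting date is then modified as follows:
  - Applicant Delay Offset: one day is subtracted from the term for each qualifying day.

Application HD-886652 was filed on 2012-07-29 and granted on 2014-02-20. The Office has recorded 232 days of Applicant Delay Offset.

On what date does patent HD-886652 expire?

December 10, 2027

(a) grant + 14 years → 20 February 2028.
(b) filing + 16 years → 29 July 2028.
Later of the two: 29 July 2028.
Applicant Delay Offset: −232 days → 10 December 2027.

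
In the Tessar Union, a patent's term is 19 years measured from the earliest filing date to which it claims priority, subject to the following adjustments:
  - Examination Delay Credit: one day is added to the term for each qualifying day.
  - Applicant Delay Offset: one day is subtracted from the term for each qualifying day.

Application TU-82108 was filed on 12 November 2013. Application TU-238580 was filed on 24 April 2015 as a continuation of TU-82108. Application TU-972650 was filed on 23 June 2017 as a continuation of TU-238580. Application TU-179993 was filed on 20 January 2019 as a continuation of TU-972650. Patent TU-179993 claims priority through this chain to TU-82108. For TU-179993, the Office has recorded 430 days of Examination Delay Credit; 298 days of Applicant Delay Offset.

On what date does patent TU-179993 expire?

Earliest priority filing: 12 November 2013.
Base term: 12 November 2013 + 19 years → 12 November 2032.
Examination Delay Credit: +430 days → 16 January 2034.
Applicant Delay Offset: −298 days → 24 March 2033.

March 24, 2033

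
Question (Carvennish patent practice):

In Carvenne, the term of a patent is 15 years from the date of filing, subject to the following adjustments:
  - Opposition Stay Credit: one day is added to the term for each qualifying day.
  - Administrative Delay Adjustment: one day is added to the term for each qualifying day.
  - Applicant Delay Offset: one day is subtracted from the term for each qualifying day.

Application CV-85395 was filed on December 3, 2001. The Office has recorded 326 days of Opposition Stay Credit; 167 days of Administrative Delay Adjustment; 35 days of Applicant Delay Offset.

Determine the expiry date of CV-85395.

Base term: filing date + 15 years → 3 December 2016.
Opposition Stay Credit: +326 days → 25 October 2017.
Administrative Delay Adjustment: +167 days → 10 April 2018.
Applicant Delay Offset: −35 days → 6 March 2018.

2018-03-06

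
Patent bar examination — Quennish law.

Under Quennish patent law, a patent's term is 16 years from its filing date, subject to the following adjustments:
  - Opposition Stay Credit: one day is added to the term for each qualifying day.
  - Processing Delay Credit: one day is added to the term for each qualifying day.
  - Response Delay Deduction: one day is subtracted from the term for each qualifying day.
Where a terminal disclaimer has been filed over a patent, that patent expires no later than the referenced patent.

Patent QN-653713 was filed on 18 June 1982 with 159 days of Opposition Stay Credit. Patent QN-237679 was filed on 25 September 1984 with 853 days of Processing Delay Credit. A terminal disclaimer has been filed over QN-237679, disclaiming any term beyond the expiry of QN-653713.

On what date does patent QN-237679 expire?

1998-11-24

Natural term of QN-237679:
  Base: filing + 16 years → 25 September 2000.
  Processing Delay Credit: +853 days → 26 January 2003.
Expiry of referenced patent QN-653713:
  Base: filing + 16 years → 18 June 1998.
  Opposition Stay Credit: +159 days → 24 November 1998.
Terminal disclaimer: QN-237679 expires on the earlier of 26 January 2003 and 24 November 1998.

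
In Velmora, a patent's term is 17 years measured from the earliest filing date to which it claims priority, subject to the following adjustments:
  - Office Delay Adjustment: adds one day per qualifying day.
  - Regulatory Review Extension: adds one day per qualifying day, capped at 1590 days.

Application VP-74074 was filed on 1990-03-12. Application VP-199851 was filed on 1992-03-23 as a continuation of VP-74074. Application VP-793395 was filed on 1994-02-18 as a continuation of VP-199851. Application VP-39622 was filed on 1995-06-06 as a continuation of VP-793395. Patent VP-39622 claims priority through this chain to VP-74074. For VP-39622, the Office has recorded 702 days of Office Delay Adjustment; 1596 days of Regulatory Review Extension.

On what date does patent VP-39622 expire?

Earliest priority filing: 12 March 1990.
Base term: 12 March 1990 + 17 years → 12 March 2007.
Office Delay Adjustment: +702 days → 11 February 2009.
Regulatory Review Extension: 1596 days claimed exceeds the 1590-day cap, so +1590 days → 20 June 2013.

June 20, 2013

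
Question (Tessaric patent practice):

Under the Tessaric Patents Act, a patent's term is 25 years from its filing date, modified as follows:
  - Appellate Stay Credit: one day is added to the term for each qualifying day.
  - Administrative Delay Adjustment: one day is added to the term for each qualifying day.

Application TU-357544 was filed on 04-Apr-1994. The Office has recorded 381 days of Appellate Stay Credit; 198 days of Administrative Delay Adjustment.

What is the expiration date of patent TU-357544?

2020-11-03

Base term: filing date + 25 years → 4 April 2019.
Appellate Stay Credit: +381 days → 19 April 2020.
Administrative Delay Adjustment: +198 days → 3 November 2020.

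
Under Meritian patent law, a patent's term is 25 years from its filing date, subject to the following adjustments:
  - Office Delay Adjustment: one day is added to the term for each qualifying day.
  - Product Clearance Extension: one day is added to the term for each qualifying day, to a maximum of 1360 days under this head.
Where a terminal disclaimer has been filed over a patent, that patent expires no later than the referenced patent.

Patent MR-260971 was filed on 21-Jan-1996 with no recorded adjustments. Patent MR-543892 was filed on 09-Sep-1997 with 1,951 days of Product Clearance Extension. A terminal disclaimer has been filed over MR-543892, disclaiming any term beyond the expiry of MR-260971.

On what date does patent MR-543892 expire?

Natural term of MR-543892:
  Base: filing + 25 years → 9 September 2022.
  Product Clearance Extension: 1951 days claimed exceeds the 1360-day cap, so +1360 days → 31 May 2026.
Expiry of referenced patent MR-260971:
  Base: filing + 25 years → 21 January 2021.
Terminal disclaimer: MR-543892 expires on the earlier of 31 May 2026 and 21 January 2021.

January 21, 2021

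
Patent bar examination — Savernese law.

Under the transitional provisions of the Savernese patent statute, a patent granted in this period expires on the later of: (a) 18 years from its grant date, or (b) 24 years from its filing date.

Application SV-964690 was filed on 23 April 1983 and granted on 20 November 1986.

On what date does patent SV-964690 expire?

April 23, 2007

(a) grant + 18 years → 20 November 2004.
(b) filing + 24 years → 23 April 2007.
Later of the two: 23 April 2007.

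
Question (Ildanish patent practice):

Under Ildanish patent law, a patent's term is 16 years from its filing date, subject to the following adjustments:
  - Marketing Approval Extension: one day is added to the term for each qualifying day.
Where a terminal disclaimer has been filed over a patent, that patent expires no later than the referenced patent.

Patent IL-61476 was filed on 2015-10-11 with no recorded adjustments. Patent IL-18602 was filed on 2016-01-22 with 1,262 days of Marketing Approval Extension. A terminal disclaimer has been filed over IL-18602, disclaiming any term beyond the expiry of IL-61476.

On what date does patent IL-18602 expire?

October 11, 2031

Natural term of IL-18602:
  Base: filing + 16 years → 22 January 2032.
  Marketing Approval Extension: +1262 days → 7 July 2035.
Expiry of referenced patent IL-61476:
  Base: filing + 16 years → 11 October 2031.
Terminal disclaimer: IL-18602 expires on the earlier of 7 July 2035 and 11 October 2031.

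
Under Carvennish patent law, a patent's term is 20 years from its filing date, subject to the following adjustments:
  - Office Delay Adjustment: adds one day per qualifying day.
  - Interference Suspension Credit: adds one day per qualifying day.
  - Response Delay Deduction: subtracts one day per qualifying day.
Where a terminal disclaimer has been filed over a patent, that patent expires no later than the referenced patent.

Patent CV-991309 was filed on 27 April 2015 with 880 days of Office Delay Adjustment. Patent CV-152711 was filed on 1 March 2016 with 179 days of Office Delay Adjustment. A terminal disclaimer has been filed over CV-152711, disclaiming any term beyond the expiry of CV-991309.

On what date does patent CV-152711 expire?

August 27, 2036

Natural term of CV-152711:
  Base: filing + 20 years → 1 March 2036.
  Office Delay Adjustment: +179 days → 27 August 2036.
Expiry of referenced patent CV-991309:
  Base: filing + 20 years → 27 April 2035.
  Office Delay Adjustment: +880 days → 23 September 2037.
Terminal disclaimer: CV-152711 expires on the earlier of 27 August 2036 and 23 September 2037.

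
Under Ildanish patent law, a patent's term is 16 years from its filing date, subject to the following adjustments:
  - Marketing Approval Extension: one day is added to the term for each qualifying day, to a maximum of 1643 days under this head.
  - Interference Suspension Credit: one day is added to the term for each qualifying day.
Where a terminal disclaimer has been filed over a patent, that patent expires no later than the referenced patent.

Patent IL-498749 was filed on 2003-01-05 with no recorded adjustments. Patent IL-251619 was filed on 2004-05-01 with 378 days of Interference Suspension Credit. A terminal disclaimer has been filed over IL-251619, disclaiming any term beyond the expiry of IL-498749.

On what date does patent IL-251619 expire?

Natural term of IL-251619:
  Base: filing + 16 years → 1 May 2020.
  Interference Suspension Credit: +378 days → 14 May 2021.
Expiry of referenced patent IL-498749:
  Base: filing + 16 years → 5 January 2019.
Terminal disclaimer: IL-251619 expires on the earlier of 14 May 2021 and 5 January 2019.

2019-01-05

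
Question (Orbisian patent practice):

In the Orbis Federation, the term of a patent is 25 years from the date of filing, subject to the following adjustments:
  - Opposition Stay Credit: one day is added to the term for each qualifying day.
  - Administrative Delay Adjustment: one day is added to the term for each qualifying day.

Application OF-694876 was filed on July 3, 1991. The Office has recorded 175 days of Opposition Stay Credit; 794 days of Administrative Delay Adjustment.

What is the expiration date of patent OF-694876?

Base term: filing date + 25 years → 3 July 2016.
Opposition Stay Credit: +175 days → 25 December 2016.
Administrative Delay Adjustment: +794 days → 27 February 2019.

2019-02-27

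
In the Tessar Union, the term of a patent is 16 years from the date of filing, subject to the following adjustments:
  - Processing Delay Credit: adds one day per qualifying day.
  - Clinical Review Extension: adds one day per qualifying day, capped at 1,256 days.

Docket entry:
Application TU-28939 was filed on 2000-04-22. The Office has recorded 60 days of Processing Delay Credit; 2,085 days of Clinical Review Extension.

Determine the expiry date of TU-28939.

2019-11-29

Base term: filing date + 16 years → 22 April 2016.
Processing Delay Credit: +60 days → 21 June 2016.
Clinical Review Extension: 2085 days claimed exceeds the 1256-day cap, so +1256 days → 29 November 2019.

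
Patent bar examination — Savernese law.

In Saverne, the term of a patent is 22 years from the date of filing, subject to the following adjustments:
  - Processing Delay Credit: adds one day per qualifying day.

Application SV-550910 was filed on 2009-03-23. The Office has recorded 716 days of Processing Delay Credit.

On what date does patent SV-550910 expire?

2033-03-08

Base term: filing date + 22 years → 23 March 2031.
Processing Delay Credit: +716 days → 8 March 2033.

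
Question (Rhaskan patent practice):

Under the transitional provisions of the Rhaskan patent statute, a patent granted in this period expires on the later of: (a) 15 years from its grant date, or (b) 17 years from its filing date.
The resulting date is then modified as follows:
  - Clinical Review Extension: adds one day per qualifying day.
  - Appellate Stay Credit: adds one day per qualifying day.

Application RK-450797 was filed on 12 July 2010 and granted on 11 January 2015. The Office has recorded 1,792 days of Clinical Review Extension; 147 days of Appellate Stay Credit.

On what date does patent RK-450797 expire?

(a) grant + 15 years → 11 January 2030.
(b) filing + 17 years → 12 July 2027.
Later of the two: 11 January 2030.
Clinical Review Extension: +1792 days → 8 December 2034.
Appellate Stay Credit: +147 days → 4 May 2035.

2035-05-04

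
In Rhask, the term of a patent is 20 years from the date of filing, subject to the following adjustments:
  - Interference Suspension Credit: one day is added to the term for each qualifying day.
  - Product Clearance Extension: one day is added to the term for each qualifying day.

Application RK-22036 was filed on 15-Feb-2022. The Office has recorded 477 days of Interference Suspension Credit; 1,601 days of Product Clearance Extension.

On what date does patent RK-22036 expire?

2047-10-25

Base term: filing date + 20 years → 15 February 2042.
Interference Suspension Credit: +477 days → 7 June 2043.
Product Clearance Extension: +1601 days → 25 October 2047.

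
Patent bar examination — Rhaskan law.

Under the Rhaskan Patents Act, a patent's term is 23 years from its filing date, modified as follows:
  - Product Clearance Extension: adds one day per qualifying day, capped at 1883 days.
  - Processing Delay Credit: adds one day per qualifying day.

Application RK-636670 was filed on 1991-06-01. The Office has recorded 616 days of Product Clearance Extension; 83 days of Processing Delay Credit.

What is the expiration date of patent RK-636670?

Base term: filing date + 23 years → 1 June 2014.
Product Clearance Extension: 616 days (within the 1883-day cap) → +616 days → 7 February 2016.
Processing Delay Credit: +83 days → 30 April 2016.

April 30, 2016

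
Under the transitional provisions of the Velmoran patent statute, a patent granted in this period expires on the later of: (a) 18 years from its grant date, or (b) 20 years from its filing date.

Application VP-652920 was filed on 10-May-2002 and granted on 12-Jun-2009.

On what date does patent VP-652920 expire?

2027-06-12

(a) grant + 18 years → 12 June 2027.
(b) filing + 20 years → 10 May 2022.
Later of the two: 12 June 2027.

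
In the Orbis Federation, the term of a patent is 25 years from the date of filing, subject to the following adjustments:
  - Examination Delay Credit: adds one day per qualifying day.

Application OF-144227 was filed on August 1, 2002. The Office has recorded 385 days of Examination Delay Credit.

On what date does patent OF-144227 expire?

Base term: filing date + 25 years → 1 August 2027.
Examination Delay Credit: +385 days → 20 August 2028.

2028-08-20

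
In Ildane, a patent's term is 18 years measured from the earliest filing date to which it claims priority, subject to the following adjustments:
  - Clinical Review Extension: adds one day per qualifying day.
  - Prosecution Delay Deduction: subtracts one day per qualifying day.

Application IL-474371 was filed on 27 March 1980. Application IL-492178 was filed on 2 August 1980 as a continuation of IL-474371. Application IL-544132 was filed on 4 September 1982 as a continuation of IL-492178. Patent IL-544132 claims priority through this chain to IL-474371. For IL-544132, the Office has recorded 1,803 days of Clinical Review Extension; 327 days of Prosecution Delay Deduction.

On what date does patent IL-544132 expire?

Earliest priority filing: 27 March 1980.
Base term: 27 March 1980 + 18 years → 27 March 1998.
Clinical Review Extension: +1803 days → 4 March 2003.
Prosecution Delay Deduction: −327 days → 11 April 2002.

April 11, 2002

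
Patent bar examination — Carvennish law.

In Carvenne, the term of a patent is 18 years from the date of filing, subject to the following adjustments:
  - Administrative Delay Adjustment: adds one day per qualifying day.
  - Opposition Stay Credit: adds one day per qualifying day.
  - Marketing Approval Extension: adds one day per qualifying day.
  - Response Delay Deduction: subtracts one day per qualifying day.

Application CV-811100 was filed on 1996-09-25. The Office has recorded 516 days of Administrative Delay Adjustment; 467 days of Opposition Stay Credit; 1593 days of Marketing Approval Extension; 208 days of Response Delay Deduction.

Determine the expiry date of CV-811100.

Base term: filing date + 18 years → 25 September 2014.
Administrative Delay Adjustment: +516 days → 23 February 2016.
Opposition Stay Credit: +467 days → 4 June 2017.
Marketing Approval Extension: +1593 days → 14 October 2021.
Response Delay Deduction: −208 days → 20 March 2021.

2021-03-20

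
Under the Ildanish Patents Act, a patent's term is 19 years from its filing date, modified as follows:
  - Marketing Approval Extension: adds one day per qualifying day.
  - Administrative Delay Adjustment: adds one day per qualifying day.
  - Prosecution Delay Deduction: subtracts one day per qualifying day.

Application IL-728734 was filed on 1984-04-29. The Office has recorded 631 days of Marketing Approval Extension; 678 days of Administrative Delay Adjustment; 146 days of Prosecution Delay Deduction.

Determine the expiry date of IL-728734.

Base term: filing date + 19 years → 29 April 2003.
Marketing Approval Extension: +631 days → 19 January 2005.
Administrative Delay Adjustment: +678 days → 28 November 2006.
Prosecution Delay Deduction: −146 days → 5 July 2006.

July 5, 2006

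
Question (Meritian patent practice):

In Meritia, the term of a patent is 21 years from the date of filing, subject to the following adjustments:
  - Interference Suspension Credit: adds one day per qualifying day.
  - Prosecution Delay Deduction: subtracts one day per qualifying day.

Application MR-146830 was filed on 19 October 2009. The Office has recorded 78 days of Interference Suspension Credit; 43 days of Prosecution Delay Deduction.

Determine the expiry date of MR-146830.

Base term: filing date + 21 years → 19 October 2030.
Interference Suspension Credit: +78 days → 5 January 2031.
Prosecution Delay Deduction: −43 days → 23 November 2030.

November 23, 2030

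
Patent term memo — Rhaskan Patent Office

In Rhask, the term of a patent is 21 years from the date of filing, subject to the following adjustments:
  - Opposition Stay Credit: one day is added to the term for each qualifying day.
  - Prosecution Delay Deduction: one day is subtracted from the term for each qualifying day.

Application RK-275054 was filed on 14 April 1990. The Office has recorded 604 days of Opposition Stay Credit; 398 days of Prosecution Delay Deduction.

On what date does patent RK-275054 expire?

2011-11-06

Base term: filing date + 21 years → 14 April 2011.
Opposition Stay Credit: +604 days → 8 December 2012.
Prosecution Delay Deduction: −398 days → 6 November 2011.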